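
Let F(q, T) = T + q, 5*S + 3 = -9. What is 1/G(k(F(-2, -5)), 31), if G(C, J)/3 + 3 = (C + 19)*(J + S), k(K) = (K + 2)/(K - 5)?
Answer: 20/33139 ≈ 0.00060352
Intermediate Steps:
S = -12/5 (S = -⅗ + (⅕)*(-9) = -⅗ - 9/5 = -12/5 ≈ -2.4000)
k(K) = (2 + K)/(-5 + K)
G(C, J) = -9 + 3*(19 + C)*(-12/5 + J) (G(C, J) = -9 + 3*((C + 19)*(J - 12/5)) = -9 + 3*((19 + C)*(-12/5 + J)) = -9 + 3*(19 + C)*(-12/5 + J))
1/G(k(F(-2, -5)), 31) = 1/(-729/5 + 57*31 - 36*(2 + (-5 - 2))/(5*(-5 + (-5 - 2))) + 3*((2 + (-5 - 2))/(-5 + (-5 - 2)))*31) = 1/(-729/5 + 1767 - 36*(2 - 7)/(5*(-5 - 7)) + 3*((2 - 7)/(-5 - 7))*31) = 1/(-729/5 + 1767 - 36*(-5)/(5*(-12)) + 3*(-5/(-12))*31) = 1/(-729/5 + 1767 - (-3)*(-5)/5 + 3*(-1/12*(-5))*31) = 1/(-729/5 + 1767 - 36/5*5/12 + 3*(5/12)*31) = 1/(-729/5 + 1767 - 3 + 155/4) = 1/(33139/20) = 20/33139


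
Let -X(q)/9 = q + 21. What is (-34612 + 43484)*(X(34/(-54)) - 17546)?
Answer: -471883936/3 ≈ -1.5729e+8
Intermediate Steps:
X(q) = -189 - 9*q (X(q) = -9*(q + 21) = -9*(21 + q) = -189 - 9*q)
(-34612 + 43484)*(X(34/(-54)) - 17546) = (-34612 + 43484)*((-189 - 306/(-54)) - 17546) = 8872*((-189 - 306*(-1)/54) - 17546) = 8872*((-189 - 9*(-17/27)) - 17546) = 8872*((-189 + 17/3) - 17546) = 8872*(-550/3 - 17546) = 8872*(-53188/3) = -471883936/3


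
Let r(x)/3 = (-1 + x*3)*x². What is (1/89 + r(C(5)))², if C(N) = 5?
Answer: 8733089401/7921 ≈ 1.1025e+6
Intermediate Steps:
r(x) = 3*x²*(-1 + 3*x) (r(x) = 3*((-1 + x*3)*x²) = 3*((-1 + 3*x)*x²) = 3*(x²*(-1 + 3*x)) = 3*x²*(-1 + 3*x))
(1/89 + r(C(5)))² = (1/89 + 5²*(-3 + 9*5))² = (1/89 + 25*(-3 + 45))² = (1/89 + 25*42)² = (1/89 + 1050)² = (93451/89)² = 8733089401/7921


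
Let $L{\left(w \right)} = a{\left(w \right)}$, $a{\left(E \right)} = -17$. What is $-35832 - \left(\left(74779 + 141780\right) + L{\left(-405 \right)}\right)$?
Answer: $-252374$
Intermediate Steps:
$L{\left(w \right)} = -17$
$-35832 - \left(\left(74779 + 141780\right) + L{\left(-405 \right)}\right) = -35832 - \left(\left(74779 + 141780\right) - 17\right) = -35832 - \left(216559 - 17\right) = -35832 - 216542 = -252374$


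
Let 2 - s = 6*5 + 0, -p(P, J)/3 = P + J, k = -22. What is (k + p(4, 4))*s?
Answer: 1288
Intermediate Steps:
p(P, J) = -3*J - 3*P (p(P, J) = -3*(P + J) = -3*(J + P) = -3*J - 3*P)
s = -28 (s = 2 - (6*5 + 0) = 2 - (30 + 0) = 2 - 1*30 = 2 - 30 = -28)
(k + p(4, 4))*s = (-22 + (-3*4 - 3*4))*(-28) = (-22 + (-12 - 12))*(-28) = (-22 - 24)*(-28) = -46*(-28) = 1288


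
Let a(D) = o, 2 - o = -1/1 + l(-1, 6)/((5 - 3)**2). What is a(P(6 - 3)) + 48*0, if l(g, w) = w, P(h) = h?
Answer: 3/2 ≈ 1.5000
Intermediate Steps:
o = 3/2 (o = 2 - (-1/1 + 6/((5 - 3)**2)) = 2 - (-1*1 + 6/(2**2)) = 2 - (-1 + 6/4) = 2 - (-1 + 6*(1/4)) = 2 - (-1 + 3/2) = 2 - 1*1/2 = 2 - 1/2 = 3/2 ≈ 1.5000)
a(D) = 3/2
a(P(6 - 3)) + 48*0 = 3/2 + 48*0 = 3/2 + 0 = 3/2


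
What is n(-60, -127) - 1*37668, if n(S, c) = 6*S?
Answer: -38028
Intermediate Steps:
n(-60, -127) - 1*37668 = 6*(-60) - 1*37668 = -360 - 37668 = -38028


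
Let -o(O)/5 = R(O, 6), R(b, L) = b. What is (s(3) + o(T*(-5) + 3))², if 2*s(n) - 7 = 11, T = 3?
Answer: 4761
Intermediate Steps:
s(n) = 9 (s(n) = 7/2 + (½)*11 = 7/2 + 11/2 = 9)
o(O) = -5*O
(s(3) + o(T*(-5) + 3))² = (9 - 5*(3*(-5) + 3))² = (9 - 5*(-15 + 3))² = (9 - 5*(-12))² = (9 + 60)² = 69² = 4761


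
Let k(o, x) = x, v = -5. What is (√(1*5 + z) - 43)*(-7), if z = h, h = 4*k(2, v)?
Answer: 301 - 7*I*√15 ≈ 301.0 - 27.111*I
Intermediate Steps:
h = -20 (h = 4*(-5) = -20)
z = -20
(√(1*5 + z) - 43)*(-7) = (√(1*5 - 20) - 43)*(-7) = (√(5 - 20) - 43)*(-7) = (√(-15) - 43)*(-7) = (I*√15 - 43)*(-7) = (-43 + I*√15)*(-7) = 301 - 7*I*√15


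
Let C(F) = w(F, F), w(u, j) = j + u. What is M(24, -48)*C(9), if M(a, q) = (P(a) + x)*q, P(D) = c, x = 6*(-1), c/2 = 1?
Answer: 3456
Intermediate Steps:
c = 2 (c = 2*1 = 2)
x = -6
C(F) = 2*F (C(F) = F + F = 2*F)
P(D) = 2
M(a, q) = -4*q (M(a, q) = (2 - 6)*q = -4*q)
M(24, -48)*C(9) = (-4*(-48))*(2*9) = 192*18 = 3456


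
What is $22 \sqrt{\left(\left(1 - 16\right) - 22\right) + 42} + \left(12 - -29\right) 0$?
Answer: $22 \sqrt{5} \approx 49.193$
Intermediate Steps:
$22 \sqrt{\left(\left(1 - 16\right) - 22\right) + 42} + \left(12 - -29\right) 0 = 22 \sqrt{\left(-15 - 22\right) + 42} + \left(12 + 29\right) 0 = 22 \sqrt{-37 + 42} + 41 \cdot 0 = 22 \sqrt{5} + 0 = 22 \sqrt{5}$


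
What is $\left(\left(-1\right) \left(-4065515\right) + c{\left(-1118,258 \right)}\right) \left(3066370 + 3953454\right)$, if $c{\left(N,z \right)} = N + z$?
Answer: $28533162720720$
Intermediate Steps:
$\left(\left(-1\right) \left(-4065515\right) + c{\left(-1118,258 \right)}\right) \left(3066370 + 3953454\right) = \left(\left(-1\right) \left(-4065515\right) + \left(-1118 + 258\right)\right) \left(3066370 + 3953454\right) = \left(4065515 - 860\right) 7019824 = 4064655 \cdot 7019824 = 28533162720720$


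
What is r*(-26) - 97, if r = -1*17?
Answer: 345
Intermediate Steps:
r = -17
r*(-26) - 97 = -17*(-26) - 97 = 442 - 97 = 345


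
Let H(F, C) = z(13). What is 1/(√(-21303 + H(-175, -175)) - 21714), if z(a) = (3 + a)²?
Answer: -21714/471518843 - I*√21047/471518843 ≈ -4.6051e-5 - 3.0768e-7*I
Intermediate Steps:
H(F, C) = 256 (H(F, C) = (3 + 13)² = 16² = 256)
1/(√(-21303 + H(-175, -175)) - 21714) = 1/(√(-21303 + 256) - 21714) = 1/(√(-21047) - 21714) = 1/(I*√21047 - 21714) = 1/(-21714 + I*√21047)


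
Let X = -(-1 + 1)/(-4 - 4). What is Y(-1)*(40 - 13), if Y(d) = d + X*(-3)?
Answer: -27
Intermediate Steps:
X = 0 (X = -0/(-8) = -0*(-1)/8 = -1*0 = 0)
Y(d) = d (Y(d) = d + 0*(-3) = d + 0 = d)
Y(-1)*(40 - 13) = -(40 - 13) = -1*27 = -27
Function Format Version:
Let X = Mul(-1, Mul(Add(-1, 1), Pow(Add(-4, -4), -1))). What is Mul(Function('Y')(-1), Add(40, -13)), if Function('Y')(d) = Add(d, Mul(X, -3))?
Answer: -27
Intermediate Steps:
X = 0 (X = Mul(-1, Mul(0, Pow(-8, -1))) = Mul(-1, Mul(0, Rational(-1, 8))) = Mul(-1, 0) = 0)
Function('Y')(d) = d (Function('Y')(d) = Add(d, Mul(0, -3)) = Add(d, 0) = d)
Mul(Function('Y')(-1), Add(40, -13)) = Mul(-1, Add(40, -13)) = Mul(-1, 27) = -27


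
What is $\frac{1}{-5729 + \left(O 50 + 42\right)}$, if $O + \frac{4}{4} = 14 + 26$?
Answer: $- \frac{1}{3737} \approx -0.00026759$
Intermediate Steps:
$O = 39$ ($O = -1 + \left(14 + 26\right) = -1 + 40 = 39$)
$\frac{1}{-5729 + \left(O 50 + 42\right)} = \frac{1}{-5729 + \left(39 \cdot 50 + 42\right)} = \frac{1}{-5729 + \left(1950 + 42\right)} = \frac{1}{-5729 + 1992} = \frac{1}{-3737} = - \frac{1}{3737}$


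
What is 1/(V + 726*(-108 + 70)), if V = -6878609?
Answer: -1/6906197 ≈ -1.4480e-7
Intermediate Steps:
1/(V + 726*(-108 + 70)) = 1/(-6878609 + 726*(-108 + 70)) = 1/(-6878609 + 726*(-38)) = 1/(-6878609 - 27588) = 1/(-6906197) = -1/6906197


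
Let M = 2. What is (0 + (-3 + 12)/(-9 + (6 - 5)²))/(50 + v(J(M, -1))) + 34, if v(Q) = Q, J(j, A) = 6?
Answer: 15223/448 ≈ 33.980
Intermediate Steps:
(0 + (-3 + 12)/(-9 + (6 - 5)²))/(50 + v(J(M, -1))) + 34 = (0 + (-3 + 12)/(-9 + (6 - 5)²))/(50 + 6) + 34 = (0 + 9/(-9 + 1²))/56 + 34 = (0 + 9/(-9 + 1))*(1/56) + 34 = (0 + 9/(-8))*(1/56) + 34 = (0 + 9*(-⅛))*(1/56) + 34 = (0 - 9/8)*(1/56) + 34 = -9/8*1/56 + 34 = -9/448 + 34 = 15223/448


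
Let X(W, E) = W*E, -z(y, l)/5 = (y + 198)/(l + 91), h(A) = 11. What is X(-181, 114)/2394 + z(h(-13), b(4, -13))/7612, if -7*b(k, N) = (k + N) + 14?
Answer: -79173229/9184224 ≈ -8.6206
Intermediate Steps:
b(k, N) = -2 - N/7 - k/7 (b(k, N) = -((k + N) + 14)/7 = -((N + k) + 14)/7 = -(14 + N + k)/7 = -2 - N/7 - k/7)
z(y, l) = -5*(198 + y)/(91 + l) (z(y, l) = -5*(y + 198)/(l + 91) = -5*(198 + y)/(91 + l))
X(W, E) = E*W
X(-181, 114)/2394 + z(h(-13), b(4, -13))/7612 = (114*(-181))/2394 + (5*(-198 - 1*11)/(91 + (-2 - 1/7*(-13) - 1/7*4)))/7612 = -20634*1/2394 + (5*(-198 - 11)/(91 + (-2 + 13/7 - 4/7)))*(1/7612) = -181/21 + (5*(-209)/(91 - 5/7))*(1/7612) = -181/21 + (5*(-209)/(632/7))*(1/7612) = -181/21 + (5*(7/632)*(-209))*(1/7612) = -181/21 - 7315/632*1/7612 = -181/21 - 665/437344 = -79173229/9184224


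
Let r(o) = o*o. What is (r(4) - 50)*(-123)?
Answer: 4182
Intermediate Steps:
r(o) = o²
(r(4) - 50)*(-123) = (4² - 50)*(-123) = (16 - 50)*(-123) = -34*(-123) = 4182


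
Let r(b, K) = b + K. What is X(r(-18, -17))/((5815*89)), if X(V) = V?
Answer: -7/103507 ≈ -6.7628e-5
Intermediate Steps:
r(b, K) = K + b
X(r(-18, -17))/((5815*89)) = (-17 - 18)/((5815*89)) = -35/517535 = -35*1/517535 = -7/103507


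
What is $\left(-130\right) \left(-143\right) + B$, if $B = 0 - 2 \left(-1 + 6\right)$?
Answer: $18580$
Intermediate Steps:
$B = -10$ ($B = 0 - 10 = -10$)
$\left(-130\right) \left(-143\right) + B = \left(-130\right) \left(-143\right) - 10 = 18590 - 10 = 18580$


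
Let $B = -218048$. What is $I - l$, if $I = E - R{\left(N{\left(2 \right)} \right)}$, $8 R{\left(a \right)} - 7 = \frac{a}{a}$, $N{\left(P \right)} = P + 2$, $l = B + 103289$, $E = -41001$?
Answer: $73757$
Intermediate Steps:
$l = -114759$ ($l = -218048 + 103289 = -114759$)
$N{\left(P \right)} = 2 + P$
$R{\left(a \right)} = 1$ ($R{\left(a \right)} = \frac{7}{8} + \frac{a \frac{1}{a}}{8} = \frac{7}{8} + \frac{1}{8} \cdot 1 = \frac{7}{8} + \frac{1}{8} = 1$)
$I = -41002$ ($I = -41001 - 1 = -41002$)
$I - l = -41002 - -114759 = -41002 + 114759 = 73757$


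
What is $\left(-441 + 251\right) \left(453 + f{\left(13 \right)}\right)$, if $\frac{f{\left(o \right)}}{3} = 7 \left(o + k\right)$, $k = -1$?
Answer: $-133950$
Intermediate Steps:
$f{\left(o \right)} = -21 + 21 o$ ($f{\left(o \right)} = 3 \cdot 7 \left(o - 1\right) = 3 \cdot 7 \left(-1 + o\right) = 3 \left(-7 + 7 o\right) = -21 + 21 o$)
$\left(-441 + 251\right) \left(453 + f{\left(13 \right)}\right) = \left(-441 + 251\right) \left(453 + \left(-21 + 21 \cdot 13\right)\right) = - 190 \left(453 + \left(-21 + 273\right)\right) = - 190 \left(453 + 252\right) = \left(-190\right) 705 = -133950$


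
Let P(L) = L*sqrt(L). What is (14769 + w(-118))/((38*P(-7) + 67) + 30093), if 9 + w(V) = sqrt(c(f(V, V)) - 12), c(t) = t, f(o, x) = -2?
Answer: 111290400/227530223 - 931*sqrt(2)/455060446 + 7540*I*sqrt(14)/227530223 + 981540*I*sqrt(7)/227530223 ≈ 0.48912 + 0.011537*I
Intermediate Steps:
P(L) = L**(3/2)
w(V) = -9 + I*sqrt(14) (w(V) = -9 + sqrt(-2 - 12) = -9 + sqrt(-14) = -9 + I*sqrt(14))
(14769 + w(-118))/((38*P(-7) + 67) + 30093) = (14769 + (-9 + I*sqrt(14)))/((38*(-7)**(3/2) + 67) + 30093) = (14760 + I*sqrt(14))/((38*(-7*I*sqrt(7)) + 67) + 30093) = (14760 + I*sqrt(14))/((-266*I*sqrt(7) + 67) + 30093) = (14760 + I*sqrt(14))/((67 - 266*I*sqrt(7)) + 30093) = (14760 + I*sqrt(14))/(30160 - 266*I*sqrt(7))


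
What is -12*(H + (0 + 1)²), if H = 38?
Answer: -468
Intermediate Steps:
-12*(H + (0 + 1)²) = -12*(38 + (0 + 1)²) = -12*(38 + 1²) = -12*(38 + 1) = -12*39 = -468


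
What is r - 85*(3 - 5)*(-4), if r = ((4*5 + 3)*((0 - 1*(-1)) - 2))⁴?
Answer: 279161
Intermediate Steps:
r = 279841 (r = ((20 + 3)*((0 + 1) - 2))⁴ = (23*(1 - 2))⁴ = (23*(-1))⁴ = (-23)⁴ = 279841)
r - 85*(3 - 5)*(-4) = 279841 - 85*(3 - 5)*(-4) = 279841 - (-170)*(-4) = 279841 - 85*8 = 279841 - 680 = 279161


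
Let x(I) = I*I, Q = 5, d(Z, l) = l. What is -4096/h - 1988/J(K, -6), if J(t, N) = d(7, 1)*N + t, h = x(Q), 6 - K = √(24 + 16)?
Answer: -4096/25 + 497*√10/5 ≈ 150.49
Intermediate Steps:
x(I) = I²
K = 6 - 2*√10 (K = 6 - √(24 + 16) = 6 - √40 = 6 - 2*√10 ≈ -0.32456)
h = 25 (h = 5² = 25)
J(t, N) = N + t (J(t, N) = 1*N + t = N + t)
-4096/h - 1988/J(K, -6) = -4096/25 - 1988/(-6 + (6 - 2*√10)) = -4096*1/25 - 1988*(-√10/20) = -4096/25 - (-497)*√10/5 = -4096/25 + 497*√10/5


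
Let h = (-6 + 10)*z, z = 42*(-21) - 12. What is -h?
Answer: 3576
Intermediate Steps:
z = -894 (z = -882 - 12 = -894)
h = -3576 (h = (-6 + 10)*(-894) = 4*(-894) = -3576)
-h = -1*(-3576) = 3576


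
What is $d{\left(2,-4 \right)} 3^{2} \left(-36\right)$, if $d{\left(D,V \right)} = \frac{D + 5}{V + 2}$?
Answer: $1134$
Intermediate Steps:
$d{\left(D,V \right)} = \frac{5 + D}{2 + V}$
$d{\left(2,-4 \right)} 3^{2} \left(-36\right) = \frac{5 + 2}{2 - 4} \cdot 3^{2} \left(-36\right) = \frac{1}{-2} \cdot 7 \cdot 9 \left(-36\right) = \left(- \frac{1}{2}\right) 7 \cdot 9 \left(-36\right) = \left(- \frac{7}{2}\right) 9 \left(-36\right) = \left(- \frac{63}{2}\right) \left(-36\right) = 1134$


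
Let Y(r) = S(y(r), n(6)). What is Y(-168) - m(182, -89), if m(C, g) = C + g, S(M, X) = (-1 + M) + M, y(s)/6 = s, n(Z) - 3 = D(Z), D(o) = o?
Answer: -2110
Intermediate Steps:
n(Z) = 3 + Z
y(s) = 6*s
S(M, X) = -1 + 2*M
Y(r) = -1 + 12*r (Y(r) = -1 + 2*(6*r) = -1 + 12*r)
Y(-168) - m(182, -89) = (-1 + 12*(-168)) - (182 - 89) = (-1 - 2016) - 1*93 = -2017 - 93 = -2110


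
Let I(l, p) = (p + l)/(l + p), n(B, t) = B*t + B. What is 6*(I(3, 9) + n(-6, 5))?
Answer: -210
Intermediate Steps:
n(B, t) = B + B*t
I(l, p) = 1 (I(l, p) = (l + p)/(l + p) = 1)
6*(I(3, 9) + n(-6, 5)) = 6*(1 - 6*(1 + 5)) = 6*(1 - 6*6) = 6*(1 - 36) = 6*(-35) = -210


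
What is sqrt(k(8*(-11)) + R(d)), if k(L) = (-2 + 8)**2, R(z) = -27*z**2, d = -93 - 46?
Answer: 33*I*sqrt(479) ≈ 722.24*I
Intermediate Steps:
d = -139
k(L) = 36 (k(L) = 6**2 = 36)
sqrt(k(8*(-11)) + R(d)) = sqrt(36 - 27*(-139)**2) = sqrt(36 - 27*19321) = sqrt(36 - 521667) = sqrt(-521631) = 33*I*sqrt(479)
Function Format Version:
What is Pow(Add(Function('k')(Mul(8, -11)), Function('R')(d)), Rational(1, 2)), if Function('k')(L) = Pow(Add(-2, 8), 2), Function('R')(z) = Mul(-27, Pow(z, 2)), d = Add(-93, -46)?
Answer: Mul(33, I, Pow(479, Rational(1, 2))) ≈ Mul(722.24, I)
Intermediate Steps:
d = -139
Function('k')(L) = 36 (Function('k')(L) = Pow(6, 2) = 36)
Pow(Add(Function('k')(Mul(8, -11)), Function('R')(d)), Rational(1, 2)) = Pow(Add(36, Mul(-27, Pow(-139, 2))), Rational(1, 2)) = Pow(Add(36, Mul(-27, 19321)), Rational(1, 2)) = Pow(Add(36, -521667), Rational(1, 2)) = Pow(-521631, Rational(1, 2)) = Mul(33, I, Pow(479, Rational(1, 2)))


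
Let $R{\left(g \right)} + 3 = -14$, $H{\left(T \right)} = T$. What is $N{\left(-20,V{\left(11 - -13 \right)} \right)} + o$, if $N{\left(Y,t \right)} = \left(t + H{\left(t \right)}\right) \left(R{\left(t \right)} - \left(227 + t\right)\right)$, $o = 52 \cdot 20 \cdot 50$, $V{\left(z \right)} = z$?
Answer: $39136$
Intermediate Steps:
$R{\left(g \right)} = -17$ ($R{\left(g \right)} = -3 - 14 = -17$)
$o = 52000$ ($o = 1040 \cdot 50 = 52000$)
$N{\left(Y,t \right)} = 2 t \left(-244 - t\right)$ ($N{\left(Y,t \right)} = \left(t + t\right) \left(-17 - \left(227 + t\right)\right) = 2 t \left(-244 - t\right)$)
$N{\left(-20,V{\left(11 - -13 \right)} \right)} + o = 2 \left(11 - -13\right) \left(-244 - \left(11 - -13\right)\right) + 52000 = 2 \left(11 + 13\right) \left(-244 - \left(11 + 13\right)\right) + 52000 = 2 \cdot 24 \left(-244 - 24\right) + 52000 = 2 \cdot 24 \left(-268\right) + 52000 = -12864 + 52000 = 39136$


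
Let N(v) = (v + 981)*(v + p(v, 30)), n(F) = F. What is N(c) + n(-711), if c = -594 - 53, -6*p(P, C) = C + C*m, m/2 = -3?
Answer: -208459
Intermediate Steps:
m = -6 (m = 2*(-3) = -6)
p(P, C) = 5*C/6 (p(P, C) = -(C + C*(-6))/6 = -(C - 6*C)/6 = -(-5)*C/6 = 5*C/6)
c = -647
N(v) = (25 + v)*(981 + v) (N(v) = (v + 981)*(v + (5/6)*30) = (981 + v)*(v + 25) = (981 + v)*(25 + v) = (25 + v)*(981 + v))
N(c) + n(-711) = (24525 + (-647)**2 + 1006*(-647)) - 711 = (24525 + 418609 - 650882) - 711 = -207748 - 711 = -208459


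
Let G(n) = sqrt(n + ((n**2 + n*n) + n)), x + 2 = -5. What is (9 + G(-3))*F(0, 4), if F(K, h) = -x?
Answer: 63 + 14*sqrt(3) ≈ 87.249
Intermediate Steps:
x = -7 (x = -2 - 5 = -7)
F(K, h) = 7 (F(K, h) = -1*(-7) = 7)
G(n) = sqrt(2*n + 2*n**2) (G(n) = sqrt(n + ((n**2 + n**2) + n)) = sqrt(n + (2*n**2 + n)) = sqrt(n + (n + 2*n**2)) = sqrt(2*n + 2*n**2))
(9 + G(-3))*F(0, 4) = (9 + sqrt(2)*sqrt(-3*(1 - 3)))*7 = (9 + sqrt(2)*sqrt(-3*(-2)))*7 = (9 + sqrt(2)*sqrt(6))*7 = (9 + 2*sqrt(3))*7 = 63 + 14*sqrt(3)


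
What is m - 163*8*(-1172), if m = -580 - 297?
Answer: 1527411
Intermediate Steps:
m = -877
m - 163*8*(-1172) = -877 - 163*8*(-1172) = -877 - 1304*(-1172) = -877 + 1528288 = 1527411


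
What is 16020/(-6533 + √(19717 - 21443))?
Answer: -20931732/8536363 - 3204*I*√1726/8536363 ≈ -2.4521 - 0.015593*I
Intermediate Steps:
16020/(-6533 + √(19717 - 21443)) = 16020/(-6533 + √(-1726)) = 16020/(-6533 + I*√1726)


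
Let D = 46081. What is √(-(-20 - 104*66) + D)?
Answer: 3*√5885 ≈ 230.14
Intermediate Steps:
√(-(-20 - 104*66) + D) = √(-(-20 - 104*66) + 46081) = √(-(-20 - 6864) + 46081) = √(-1*(-6884) + 46081) = √(6884 + 46081) = √52965 = 3*√5885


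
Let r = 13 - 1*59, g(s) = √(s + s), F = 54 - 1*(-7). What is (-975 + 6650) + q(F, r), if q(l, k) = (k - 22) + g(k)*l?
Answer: 5607 + 122*I*√23 ≈ 5607.0 + 585.09*I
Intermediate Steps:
F = 61 (F = 54 + 7 = 61)
g(s) = √2*√s (g(s) = √(2*s) = √2*√s)
r = -46 (r = 13 - 59 = -46)
q(l, k) = -22 + k + l*√2*√k (q(l, k) = (k - 22) + (√2*√k)*l = (-22 + k) + l*√2*√k = -22 + k + l*√2*√k)
(-975 + 6650) + q(F, r) = (-975 + 6650) + (-22 - 46 + 61*√2*√(-46)) = 5675 + (-22 - 46 + 61*√2*(I*√46)) = 5675 + (-22 - 46 + 122*I*√23) = 5675 + (-68 + 122*I*√23) = 5607 + 122*I*√23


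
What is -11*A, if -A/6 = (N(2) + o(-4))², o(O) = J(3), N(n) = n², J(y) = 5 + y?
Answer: 9504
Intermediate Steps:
o(O) = 8 (o(O) = 5 + 3 = 8)
A = -864 (A = -6*(2² + 8)² = -6*(4 + 8)² = -6*12² = -6*144 = -864)
-11*A = -11*(-864) = 9504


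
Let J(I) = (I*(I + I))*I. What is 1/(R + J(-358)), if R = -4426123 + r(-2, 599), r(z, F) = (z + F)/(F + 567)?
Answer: -1166/112159343205 ≈ -1.0396e-8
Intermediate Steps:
r(z, F) = (F + z)/(567 + F)
J(I) = 2*I³ (J(I) = (I*(2*I))*I = (2*I²)*I = 2*I³)
R = -5160858821/1166 (R = -4426123 + (599 - 2)/(567 + 599) = -4426123 + 597/1166 = -5160858821/1166 ≈ -4.4261e+6)
1/(R + J(-358)) = 1/(-5160858821/1166 + 2*(-358)³) = 1/(-5160858821/1166 + 2*(-45882712)) = 1/(-5160858821/1166 - 91765424) = 1/(-112159343205/1166) = -1166/112159343205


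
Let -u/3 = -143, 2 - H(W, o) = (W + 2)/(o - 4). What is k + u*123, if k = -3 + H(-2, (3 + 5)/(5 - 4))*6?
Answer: 52776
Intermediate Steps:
H(W, o) = 2 - (2 + W)/(-4 + o) (H(W, o) = 2 - (W + 2)/(o - 4) = 2 - (2 + W)/(-4 + o))
u = 429 (u = -3*(-143) = 429)
k = 9 (k = -3 + ((-10 - 1*(-2) + 2*((3 + 5)/(5 - 4)))/(-4 + (3 + 5)/(5 - 4)))*6 = -3 + ((-10 + 2 + 2*(8/1))/(-4 + 8/1))*6 = -3 + ((-10 + 2 + 2*(8*1))/(-4 + 8*1))*6 = -3 + ((-10 + 2 + 2*8)/(-4 + 8))*6 = -3 + ((-10 + 2 + 16)/4)*6 = -3 + ((¼)*8)*6 = -3 + 2*6 = -3 + 12 = 9)
k + u*123 = 9 + 429*123 = 9 + 52767 = 52776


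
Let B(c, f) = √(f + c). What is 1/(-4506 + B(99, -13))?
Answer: -2253/10151975 - √86/20303950 ≈ -0.00022238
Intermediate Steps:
B(c, f) = √(c + f)
1/(-4506 + B(99, -13)) = 1/(-4506 + √(99 - 13)) = 1/(-4506 + √86)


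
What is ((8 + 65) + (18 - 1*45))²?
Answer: 2116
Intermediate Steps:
((8 + 65) + (18 - 1*45))² = (73 + (18 - 45))² = (73 - 27)² = 46² = 2116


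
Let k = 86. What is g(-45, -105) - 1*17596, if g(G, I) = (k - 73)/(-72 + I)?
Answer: -3114505/177 ≈ -17596.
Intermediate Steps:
g(G, I) = 13/(-72 + I) (g(G, I) = (86 - 73)/(-72 + I) = 13/(-72 + I))
g(-45, -105) - 1*17596 = 13/(-72 - 105) - 1*17596 = 13/(-177) - 17596 = 13*(-1/177) - 17596 = -13/177 - 17596 = -3114505/177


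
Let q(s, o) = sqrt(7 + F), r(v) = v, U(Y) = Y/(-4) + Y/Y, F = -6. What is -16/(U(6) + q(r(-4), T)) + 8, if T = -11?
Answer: -24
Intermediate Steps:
U(Y) = 1 - Y/4 (U(Y) = Y*(-1/4) + 1 = -Y/4 + 1 = 1 - Y/4)
q(s, o) = 1 (q(s, o) = sqrt(7 - 6) = sqrt(1) = 1)
-16/(U(6) + q(r(-4), T)) + 8 = -16/((1 - 1/4*6) + 1) + 8 = -16/((1 - 3/2) + 1) + 8 = -16/(-1/2 + 1) + 8 = -16/(1/2) + 8 = 2*(-16) + 8 = -32 + 8 = -24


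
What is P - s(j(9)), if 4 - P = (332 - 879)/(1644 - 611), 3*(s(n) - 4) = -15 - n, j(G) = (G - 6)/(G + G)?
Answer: 103849/18594 ≈ 5.5851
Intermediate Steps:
j(G) = (-6 + G)/(2*G) (j(G) = (-6 + G)/((2*G)) = (-6 + G)*(1/(2*G)) = (-6 + G)/(2*G))
s(n) = -1 - n/3 (s(n) = 4 + (-15 - n)/3 = 4 + (-5 - n/3) = -1 - n/3)
P = 4679/1033 (P = 4 - (332 - 879)/(1644 - 611) = 4 - (-547)/1033 = 4 - 1*(-547/1033) = 4 + 547/1033 = 4679/1033 ≈ 4.5295)
P - s(j(9)) = 4679/1033 - (-1 - (-6 + 9)/(6*9)) = 4679/1033 - (-1 - 3/(6*9)) = 4679/1033 - (-1 - ⅓*⅙) = 4679/1033 - (-1 - 1/18) = 4679/1033 - 1*(-19/18) = 4679/1033 + 19/18 = 103849/18594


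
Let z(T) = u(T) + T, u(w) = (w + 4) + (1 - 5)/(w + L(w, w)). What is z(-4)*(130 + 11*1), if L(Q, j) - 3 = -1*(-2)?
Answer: -1128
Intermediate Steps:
L(Q, j) = 5 (L(Q, j) = 3 - 1*(-2) = 3 + 2 = 5)
u(w) = 4 + w - 4/(5 + w) (u(w) = (w + 4) + (1 - 5)/(w + 5) = (4 + w) - 4/(5 + w) = 4 + w - 4/(5 + w))
z(T) = T + (16 + T² + 9*T)/(5 + T) (z(T) = (16 + T² + 9*T)/(5 + T) + T = T + (16 + T² + 9*T)/(5 + T))
z(-4)*(130 + 11*1) = (2*(8 + (-4)² + 7*(-4))/(5 - 4))*(130 + 11*1) = (2*(8 + 16 - 28)/1)*(130 + 11) = (2*1*(-4))*141 = -8*141 = -1128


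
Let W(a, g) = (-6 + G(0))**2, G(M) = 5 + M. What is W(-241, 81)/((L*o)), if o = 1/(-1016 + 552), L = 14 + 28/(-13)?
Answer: -3016/77 ≈ -39.169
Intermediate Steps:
L = 154/13 (L = 14 + 28*(-1/13) = 14 - 28/13 = 154/13 ≈ 11.846)
o = -1/464 (o = 1/(-464) = -1/464 ≈ -0.0021552)
W(a, g) = 1 (W(a, g) = (-6 + (5 + 0))**2 = (-6 + 5)**2 = (-1)**2 = 1)
W(-241, 81)/((L*o)) = 1/((154/13)*(-1/464)) = 1/(-77/3016) = 1*(-3016/77) = -3016/77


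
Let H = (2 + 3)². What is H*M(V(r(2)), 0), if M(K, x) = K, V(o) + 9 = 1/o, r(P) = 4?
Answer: -875/4 ≈ -218.75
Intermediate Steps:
V(o) = -9 + 1/o
H = 25 (H = 5² = 25)
H*M(V(r(2)), 0) = 25*(-9 + 1/4) = 25*(-9 + ¼) = 25*(-35/4) = -875/4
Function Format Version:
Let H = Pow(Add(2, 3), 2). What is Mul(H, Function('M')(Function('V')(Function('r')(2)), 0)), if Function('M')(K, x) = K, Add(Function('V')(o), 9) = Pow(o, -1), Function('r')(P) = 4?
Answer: Rational(-875, 4) ≈ -218.75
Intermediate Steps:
Function('V')(o) = Add(-9, Pow(o, -1))
H = 25 (H = Pow(5, 2) = 25)
Mul(H, Function('M')(Function('V')(Function('r')(2)), 0)) = Mul(25, Add(-9, Pow(4, -1))) = Mul(25, Add(-9, Rational(1, 4))) = Mul(25, Rational(-35, 4)) = Rational(-875, 4)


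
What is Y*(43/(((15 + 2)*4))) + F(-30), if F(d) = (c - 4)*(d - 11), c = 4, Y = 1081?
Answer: 46483/68 ≈ 683.57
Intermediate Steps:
F(d) = 0 (F(d) = (4 - 4)*(d - 11) = 0*(-11 + d) = 0)
Y*(43/(((15 + 2)*4))) + F(-30) = 1081*(43/(((15 + 2)*4))) + 0 = 1081*(43/((17*4))) + 0 = 1081*(43/68) + 0 = 46483/68 + 0 = 46483/68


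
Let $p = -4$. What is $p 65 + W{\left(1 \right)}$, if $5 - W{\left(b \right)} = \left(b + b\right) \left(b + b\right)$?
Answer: $-259$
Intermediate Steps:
$W{\left(b \right)} = 5 - 4 b^{2}$ ($W{\left(b \right)} = 5 - \left(b + b\right) \left(b + b\right) = 5 - 2 b 2 b = 5 - 4 b^{2}$)
$p 65 + W{\left(1 \right)} = \left(-4\right) 65 + \left(5 - 4 \cdot 1^{2}\right) = -260 + \left(5 - 4\right) = -260 + 1 = -259$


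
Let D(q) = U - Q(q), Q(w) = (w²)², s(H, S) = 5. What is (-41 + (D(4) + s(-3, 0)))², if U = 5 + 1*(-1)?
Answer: 82944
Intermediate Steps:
U = 4 (U = 5 - 1 = 4)
Q(w) = w⁴
D(q) = 4 - q⁴
(-41 + (D(4) + s(-3, 0)))² = (-41 + ((4 - 1*4⁴) + 5))² = (-41 + ((4 - 1*256) + 5))² = (-41 + ((4 - 256) + 5))² = (-41 + (-252 + 5))² = (-41 - 247)² = (-288)² = 82944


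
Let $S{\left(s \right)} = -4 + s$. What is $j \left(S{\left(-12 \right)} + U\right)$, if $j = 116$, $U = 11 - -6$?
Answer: $116$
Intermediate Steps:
$U = 17$ ($U = 11 + 6 = 17$)
$j \left(S{\left(-12 \right)} + U\right) = 116 \left(\left(-4 - 12\right) + 17\right) = 116 \left(-16 + 17\right) = 116 \cdot 1 = 116$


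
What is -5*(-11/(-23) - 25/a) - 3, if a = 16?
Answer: 891/368 ≈ 2.4212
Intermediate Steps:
-5*(-11/(-23) - 25/a) - 3 = -5*(-11/(-23) - 25/16) - 3 = -5*(-11*(-1/23) - 25*1/16) - 3 = -5*(11/23 - 25/16) - 3 = -5*(-399/368) - 3 = 1995/368 - 3 = 891/368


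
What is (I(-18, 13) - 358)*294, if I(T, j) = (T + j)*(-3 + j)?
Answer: -119952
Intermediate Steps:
I(T, j) = (-3 + j)*(T + j)
(I(-18, 13) - 358)*294 = ((13² - 3*(-18) - 3*13 - 18*13) - 358)*294 = ((169 + 54 - 39 - 234) - 358)*294 = (-50 - 358)*294 = -408*294 = -119952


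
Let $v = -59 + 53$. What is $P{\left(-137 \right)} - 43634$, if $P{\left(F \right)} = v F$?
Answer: $-42812$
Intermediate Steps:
$v = -6$
$P{\left(F \right)} = - 6 F$
$P{\left(-137 \right)} - 43634 = \left(-6\right) \left(-137\right) - 43634 = 822 - 43634 = -42812$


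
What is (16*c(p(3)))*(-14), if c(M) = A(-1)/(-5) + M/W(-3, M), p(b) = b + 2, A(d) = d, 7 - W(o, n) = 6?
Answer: -5824/5 ≈ -1164.8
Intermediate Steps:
W(o, n) = 1 (W(o, n) = 7 - 1*6 = 7 - 6 = 1)
p(b) = 2 + b
c(M) = ⅕ + M (c(M) = -1/(-5) + M/1 = -1*(-⅕) + M*1 = ⅕ + M)
(16*c(p(3)))*(-14) = (16*(⅕ + (2 + 3)))*(-14) = (16*(⅕ + 5))*(-14) = (16*(26/5))*(-14) = (416/5)*(-14) = -5824/5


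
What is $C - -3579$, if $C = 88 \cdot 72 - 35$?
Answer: $9880$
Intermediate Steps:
$C = 6301$ ($C = 6336 - 35 = 6301$)
$C - -3579 = 6301 - -3579 = 6301 + 3579 = 9880$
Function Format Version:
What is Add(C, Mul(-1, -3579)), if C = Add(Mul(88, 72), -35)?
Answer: 9880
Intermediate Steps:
C = 6301 (C = Add(6336, -35) = 6301)
Add(C, Mul(-1, -3579)) = Add(6301, Mul(-1, -3579)) = Add(6301, 3579) = 9880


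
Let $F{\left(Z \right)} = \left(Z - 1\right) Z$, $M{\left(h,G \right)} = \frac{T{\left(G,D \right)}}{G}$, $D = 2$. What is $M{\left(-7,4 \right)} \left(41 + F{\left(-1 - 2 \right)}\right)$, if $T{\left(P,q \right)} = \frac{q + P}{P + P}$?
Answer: $\frac{159}{16} \approx 9.9375$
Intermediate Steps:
$T{\left(P,q \right)} = \frac{P + q}{2 P}$
$M{\left(h,G \right)} = \frac{2 + G}{2 G^{2}}$ ($M{\left(h,G \right)} = \frac{\frac{1}{2} \frac{1}{G} \left(G + 2\right)}{G} = \frac{\frac{1}{2} \frac{1}{G} \left(2 + G\right)}{G} = \frac{2 + G}{2 G^{2}}$)
$F{\left(Z \right)} = Z \left(-1 + Z\right)$ ($F{\left(Z \right)} = \left(-1 + Z\right) Z = Z \left(-1 + Z\right)$)
$M{\left(-7,4 \right)} \left(41 + F{\left(-1 - 2 \right)}\right) = \frac{2 + 4}{2 \cdot 16} \left(41 + \left(-1 - 2\right) \left(-1 - 3\right)\right) = \frac{1}{2} \cdot \frac{1}{16} \cdot 6 \left(41 + \left(-1 - 2\right) \left(-1 - 3\right)\right) = \frac{3 \left(41 - 3 \left(-1 - 3\right)\right)}{16} = \frac{3 \left(41 - -12\right)}{16} = \frac{3 \left(41 + 12\right)}{16} = \frac{3}{16} \cdot 53 = \frac{159}{16}$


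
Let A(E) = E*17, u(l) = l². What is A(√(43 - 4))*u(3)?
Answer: 153*√39 ≈ 955.48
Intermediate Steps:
A(E) = 17*E
A(√(43 - 4))*u(3) = (17*√(43 - 4))*3² = (17*√39)*9 = 153*√39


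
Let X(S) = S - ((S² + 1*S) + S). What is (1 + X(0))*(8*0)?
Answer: 0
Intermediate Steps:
X(S) = -S - S² (X(S) = S - ((S² + S) + S) = S - ((S + S²) + S) = S - (S² + 2*S) = S + (-S² - 2*S) = -S - S²)
(1 + X(0))*(8*0) = (1 - 1*0*(1 + 0))*(8*0) = (1 - 1*0*1)*0 = (1 + 0)*0 = 1*0 = 0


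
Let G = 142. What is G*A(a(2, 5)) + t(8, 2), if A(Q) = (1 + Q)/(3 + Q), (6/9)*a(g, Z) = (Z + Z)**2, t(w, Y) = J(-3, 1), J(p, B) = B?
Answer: 21595/153 ≈ 141.14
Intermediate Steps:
t(w, Y) = 1
a(g, Z) = 6*Z**2 (a(g, Z) = 3*(Z + Z)**2/2 = 3*(2*Z)**2/2 = 3*(4*Z**2)/2 = 6*Z**2)
A(Q) = (1 + Q)/(3 + Q)
G*A(a(2, 5)) + t(8, 2) = 142*((1 + 6*5**2)/(3 + 6*5**2)) + 1 = 142*((1 + 6*25)/(3 + 6*25)) + 1 = 142*((1 + 150)/(3 + 150)) + 1 = 142*(151/153) + 1 = 21442/153 + 1 = 21595/153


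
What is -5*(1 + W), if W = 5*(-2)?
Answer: 45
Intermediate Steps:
W = -10
-5*(1 + W) = -5*(1 - 10) = -5*(-9) = 45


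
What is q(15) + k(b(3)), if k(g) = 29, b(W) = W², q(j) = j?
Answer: 44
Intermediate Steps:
q(15) + k(b(3)) = 15 + 29 = 44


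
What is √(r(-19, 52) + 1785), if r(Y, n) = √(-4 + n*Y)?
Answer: √(1785 + 4*I*√62) ≈ 42.251 + 0.3727*I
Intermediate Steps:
r(Y, n) = √(-4 + Y*n)
√(r(-19, 52) + 1785) = √(√(-4 - 19*52) + 1785) = √(√(-4 - 988) + 1785) = √(√(-992) + 1785) = √(4*I*√62 + 1785) = √(1785 + 4*I*√62)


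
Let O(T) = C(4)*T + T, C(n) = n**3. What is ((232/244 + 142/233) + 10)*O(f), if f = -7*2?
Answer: -149518460/14213 ≈ -10520.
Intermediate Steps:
f = -14
O(T) = 65*T (O(T) = 4**3*T + T = 64*T + T = 65*T)
((232/244 + 142/233) + 10)*O(f) = ((232/244 + 142/233) + 10)*(65*(-14)) = ((232*(1/244) + 142*(1/233)) + 10)*(-910) = ((58/61 + 142/233) + 10)*(-910) = (22176/14213 + 10)*(-910) = (164306/14213)*(-910) = -149518460/14213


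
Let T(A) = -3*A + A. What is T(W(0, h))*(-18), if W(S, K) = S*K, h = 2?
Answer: 0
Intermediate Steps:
W(S, K) = K*S
T(A) = -2*A
T(W(0, h))*(-18) = -4*0*(-18) = -2*0*(-18) = 0*(-18) = 0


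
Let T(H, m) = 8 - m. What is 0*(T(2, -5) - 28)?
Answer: 0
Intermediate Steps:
0*(T(2, -5) - 28) = 0*((8 - 1*(-5)) - 28) = 0*((8 + 5) - 28) = 0*(13 - 28) = 0*(-15) = 0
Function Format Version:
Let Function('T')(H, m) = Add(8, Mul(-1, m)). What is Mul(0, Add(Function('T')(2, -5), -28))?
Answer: 0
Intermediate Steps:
Mul(0, Add(Function('T')(2, -5), -28)) = Mul(0, Add(Add(8, Mul(-1, -5)), -28)) = Mul(0, Add(Add(8, 5), -28)) = Mul(0, Add(13, -28)) = Mul(0, -15) = 0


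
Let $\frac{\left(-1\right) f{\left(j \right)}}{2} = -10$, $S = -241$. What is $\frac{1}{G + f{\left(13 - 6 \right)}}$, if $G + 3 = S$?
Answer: $- \frac{1}{224} \approx -0.0044643$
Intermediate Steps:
$G = -244$ ($G = -3 - 241 = -244$)
$f{\left(j \right)} = 20$ ($f{\left(j \right)} = \left(-2\right) \left(-10\right) = 20$)
$\frac{1}{G + f{\left(13 - 6 \right)}} = \frac{1}{-244 + 20} = \frac{1}{-224} = - \frac{1}{224}$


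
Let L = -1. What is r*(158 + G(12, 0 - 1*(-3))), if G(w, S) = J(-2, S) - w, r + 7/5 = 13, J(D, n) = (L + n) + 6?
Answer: 8932/5 ≈ 1786.4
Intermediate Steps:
J(D, n) = 5 + n (J(D, n) = (-1 + n) + 6 = 5 + n)
r = 58/5 (r = -7/5 + 13 = 58/5 ≈ 11.600)
G(w, S) = 5 + S - w (G(w, S) = (5 + S) - w = 5 + S - w)
r*(158 + G(12, 0 - 1*(-3))) = 58*(158 + (5 + (0 - 1*(-3)) - 1*12))/5 = 58*(158 + (5 + (0 + 3) - 12))/5 = 58*(158 + (5 + 3 - 12))/5 = 58*(158 - 4)/5 = (58/5)*154 = 8932/5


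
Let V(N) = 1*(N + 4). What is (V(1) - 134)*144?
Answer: -18576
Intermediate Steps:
V(N) = 4 + N (V(N) = 1*(4 + N) = 4 + N)
(V(1) - 134)*144 = ((4 + 1) - 134)*144 = (5 - 134)*144 = -129*144 = -18576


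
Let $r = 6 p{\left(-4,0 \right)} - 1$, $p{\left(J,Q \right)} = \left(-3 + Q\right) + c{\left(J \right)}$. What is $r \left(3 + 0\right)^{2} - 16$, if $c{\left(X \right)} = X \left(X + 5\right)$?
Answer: $-403$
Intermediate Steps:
$c{\left(X \right)} = X \left(5 + X\right)$
$p{\left(J,Q \right)} = -3 + Q + J \left(5 + J\right)$ ($p{\left(J,Q \right)} = \left(-3 + Q\right) + J \left(5 + J\right) = -3 + Q + J \left(5 + J\right)$)
$r = -43$ ($r = 6 \left(-3 + 0 - 4 \left(5 - 4\right)\right) - 1 = 6 \left(-3 + 0 - 4\right) - 1 = 6 \left(-7\right) - 1 = -42 - 1 = -43$)
$r \left(3 + 0\right)^{2} - 16 = - 43 \left(3 + 0\right)^{2} - 16 = - 43 \cdot 3^{2} - 16 = \left(-43\right) 9 - 16 = -387 - 16 = -403$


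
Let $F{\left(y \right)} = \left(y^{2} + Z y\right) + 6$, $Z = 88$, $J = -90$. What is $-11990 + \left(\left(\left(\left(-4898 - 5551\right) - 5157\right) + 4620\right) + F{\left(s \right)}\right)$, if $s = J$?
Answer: $-22790$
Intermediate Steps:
$s = -90$
$F{\left(y \right)} = 6 + y^{2} + 88 y$ ($F{\left(y \right)} = \left(y^{2} + 88 y\right) + 6 = 6 + y^{2} + 88 y$)
$-11990 + \left(\left(\left(\left(-4898 - 5551\right) - 5157\right) + 4620\right) + F{\left(s \right)}\right) = -11990 + \left(\left(\left(\left(-4898 - 5551\right) - 5157\right) + 4620\right) + \left(6 + \left(-90\right)^{2} + 88 \left(-90\right)\right)\right) = -11990 + \left(\left(\left(-10449 - 5157\right) + 4620\right) + \left(6 + 8100 - 7920\right)\right) = -11990 + \left(\left(-15606 + 4620\right) + 186\right) = -11990 + \left(-10986 + 186\right) = -11990 - 10800 = -22790$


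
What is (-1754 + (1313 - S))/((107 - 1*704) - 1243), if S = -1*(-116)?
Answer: 557/1840 ≈ 0.30272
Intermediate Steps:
S = 116
(-1754 + (1313 - S))/((107 - 1*704) - 1243) = (-1754 + (1313 - 1*116))/((107 - 1*704) - 1243) = (-1754 + (1313 - 116))/((107 - 704) - 1243) = (-1754 + 1197)/(-597 - 1243) = -557/(-1840) = -557*(-1/1840) = 557/1840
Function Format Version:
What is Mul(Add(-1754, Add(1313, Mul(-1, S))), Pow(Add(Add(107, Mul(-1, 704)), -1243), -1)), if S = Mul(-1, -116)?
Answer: Rational(557, 1840) ≈ 0.30272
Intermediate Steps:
S = 116
Mul(Add(-1754, Add(1313, Mul(-1, S))), Pow(Add(Add(107, Mul(-1, 704)), -1243), -1)) = Mul(Add(-1754, Add(1313, Mul(-1, 116))), Pow(Add(Add(107, Mul(-1, 704)), -1243), -1)) = Mul(Add(-1754, Add(1313, -116)), Pow(Add(Add(107, -704), -1243), -1)) = Mul(Add(-1754, 1197), Pow(Add(-597, -1243), -1)) = Mul(-557, Pow(-1840, -1)) = Mul(-557, Rational(-1, 1840)) = Rational(557, 1840)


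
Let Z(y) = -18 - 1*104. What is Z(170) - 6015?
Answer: -6137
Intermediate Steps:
Z(y) = -122 (Z(y) = -18 - 104 = -122)
Z(170) - 6015 = -122 - 6015 = -6137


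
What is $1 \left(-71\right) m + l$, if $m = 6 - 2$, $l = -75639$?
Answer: $-75923$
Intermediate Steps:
$m = 4$
$1 \left(-71\right) m + l = 1 \left(-71\right) 4 - 75639 = \left(-71\right) 4 - 75639 = -284 - 75639 = -75923$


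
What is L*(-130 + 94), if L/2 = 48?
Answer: -3456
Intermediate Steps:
L = 96 (L = 2*48 = 96)
L*(-130 + 94) = 96*(-130 + 94) = 96*(-36) = -3456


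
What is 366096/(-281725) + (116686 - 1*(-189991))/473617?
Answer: -86990711407/133429749325 ≈ -0.65196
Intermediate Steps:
366096/(-281725) + (116686 - 1*(-189991))/473617 = 366096*(-1/281725) + (116686 + 189991)*(1/473617) = -366096/281725 + 306677*(1/473617) = -366096/281725 + 306677/473617 = -86990711407/133429749325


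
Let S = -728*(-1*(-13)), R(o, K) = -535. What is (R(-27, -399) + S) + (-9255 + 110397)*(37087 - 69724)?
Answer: -3300981453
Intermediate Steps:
S = -9464 (S = -728*13 = -182*52 = -9464)
(R(-27, -399) + S) + (-9255 + 110397)*(37087 - 69724) = (-535 - 9464) + (-9255 + 110397)*(37087 - 69724) = -9999 + 101142*(-32637) = -9999 - 3300971454 = -3300981453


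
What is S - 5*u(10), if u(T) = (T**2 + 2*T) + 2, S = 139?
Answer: -471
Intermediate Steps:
u(T) = 2 + T**2 + 2*T
S - 5*u(10) = 139 - 5*(2 + 10**2 + 2*10) = 139 - 5*(2 + 100 + 20) = 139 - 5*122 = 139 - 610 = -471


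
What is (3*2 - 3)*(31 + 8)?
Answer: 117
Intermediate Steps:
(3*2 - 3)*(31 + 8) = (6 - 3)*39 = 3*39 = 117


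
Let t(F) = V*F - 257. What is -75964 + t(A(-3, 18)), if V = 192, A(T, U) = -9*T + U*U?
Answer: -8829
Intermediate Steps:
A(T, U) = U**2 - 9*T (A(T, U) = -9*T + U**2 = U**2 - 9*T)
t(F) = -257 + 192*F (t(F) = 192*F - 257 = -257 + 192*F)
-75964 + t(A(-3, 18)) = -75964 + (-257 + 192*(18**2 - 9*(-3))) = -75964 + (-257 + 192*(324 + 27)) = -75964 + (-257 + 192*351) = -75964 + (-257 + 67392) = -75964 + 67135 = -8829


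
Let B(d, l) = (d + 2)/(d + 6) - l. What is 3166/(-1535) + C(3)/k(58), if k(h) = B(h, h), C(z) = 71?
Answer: -4634318/1401455 ≈ -3.3068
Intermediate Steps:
B(d, l) = -l + (2 + d)/(6 + d) (B(d, l) = (2 + d)/(6 + d) - l = -l + (2 + d)/(6 + d))
k(h) = (2 - h² - 5*h)/(6 + h) (k(h) = (2 + h - 6*h - h*h)/(6 + h) = (2 + h - 6*h - h²)/(6 + h) = (2 - h² - 5*h)/(6 + h))
3166/(-1535) + C(3)/k(58) = 3166/(-1535) + 71/(((2 - 1*58² - 5*58)/(6 + 58))) = 3166*(-1/1535) + 71/(((2 - 1*3364 - 290)/64)) = -3166/1535 + 71/(((2 - 3364 - 290)/64)) = -3166/1535 + 71/(((1/64)*(-3652))) = -3166/1535 + 71/(-913/16) = -3166/1535 + 71*(-16/913) = -3166/1535 - 1136/913 = -4634318/1401455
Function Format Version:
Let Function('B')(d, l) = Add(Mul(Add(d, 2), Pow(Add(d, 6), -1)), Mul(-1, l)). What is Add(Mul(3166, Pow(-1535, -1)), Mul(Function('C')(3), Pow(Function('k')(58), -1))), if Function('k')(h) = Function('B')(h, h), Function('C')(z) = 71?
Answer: Rational(-4634318, 1401455) ≈ -3.3068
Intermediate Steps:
Function('B')(d, l) = Add(Mul(-1, l), Mul(Pow(Add(6, d), -1), Add(2, d))) (Function('B')(d, l) = Add(Mul(Add(2, d), Pow(Add(6, d), -1)), Mul(-1, l)) = Add(Mul(Pow(Add(6, d), -1), Add(2, d)), Mul(-1, l)) = Add(Mul(-1, l), Mul(Pow(Add(6, d), -1), Add(2, d))))
Function('k')(h) = Mul(Pow(Add(6, h), -1), Add(2, Mul(-1, Pow(h, 2)), Mul(-5, h))) (Function('k')(h) = Mul(Pow(Add(6, h), -1), Add(2, h, Mul(-6, h), Mul(-1, h, h))) = Mul(Pow(Add(6, h), -1), Add(2, h, Mul(-6, h), Mul(-1, Pow(h, 2)))) = Mul(Pow(Add(6, h), -1), Add(2, Mul(-1, Pow(h, 2)), Mul(-5, h))))
Add(Mul(3166, Pow(-1535, -1)), Mul(Function('C')(3), Pow(Function('k')(58), -1))) = Add(Mul(3166, Pow(-1535, -1)), Mul(71, Pow(Mul(Pow(Add(6, 58), -1), Add(2, Mul(-1, Pow(58, 2)), Mul(-5, 58))), -1))) = Add(Mul(3166, Rational(-1, 1535)), Mul(71, Pow(Mul(Pow(64, -1), Add(2, Mul(-1, 3364), -290)), -1))) = Add(Rational(-3166, 1535), Mul(71, Pow(Mul(Rational(1, 64), Add(2, -3364, -290)), -1))) = Add(Rational(-3166, 1535), Mul(71, Pow(Mul(Rational(1, 64), -3652), -1))) = Add(Rational(-3166, 1535), Mul(71, Pow(Rational(-913, 16), -1))) = Add(Rational(-3166, 1535), Mul(71, Rational(-16, 913))) = Add(Rational(-3166, 1535), Rational(-1136, 913)) = Rational(-4634318, 1401455)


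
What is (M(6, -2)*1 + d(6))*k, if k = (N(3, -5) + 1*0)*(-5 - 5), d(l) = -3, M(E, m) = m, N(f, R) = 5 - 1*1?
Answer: 200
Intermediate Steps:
N(f, R) = 4 (N(f, R) = 5 - 1 = 4)
k = -40 (k = (4 + 1*0)*(-5 - 5) = (4 + 0)*(-10) = 4*(-10) = -40)
(M(6, -2)*1 + d(6))*k = (-2*1 - 3)*(-40) = (-2 - 3)*(-40) = -5*(-40) = 200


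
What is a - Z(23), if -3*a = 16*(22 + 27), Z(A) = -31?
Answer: -691/3 ≈ -230.33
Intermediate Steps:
a = -784/3 (a = -16*(22 + 27)/3 = -16*49/3 = -⅓*784 = -784/3 ≈ -261.33)
a - Z(23) = -784/3 - 1*(-31) = -784/3 + 31 = -691/3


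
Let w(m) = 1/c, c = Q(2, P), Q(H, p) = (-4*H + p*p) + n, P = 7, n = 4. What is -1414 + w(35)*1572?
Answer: -20686/15 ≈ -1379.1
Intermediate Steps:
Q(H, p) = 4 + p² - 4*H (Q(H, p) = (-4*H + p*p) + 4 = (-4*H + p²) + 4 = (p² - 4*H) + 4 = 4 + p² - 4*H)
c = 45 (c = 4 + 7² - 4*2 = 4 + 49 - 8 = 45)
w(m) = 1/45
-1414 + w(35)*1572 = -1414 + (1/45)*1572 = -1414 + 524/15 = -20686/15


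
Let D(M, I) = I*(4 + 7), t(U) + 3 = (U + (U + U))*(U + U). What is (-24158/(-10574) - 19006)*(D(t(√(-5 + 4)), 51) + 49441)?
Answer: -5023833095286/5287 ≈ -9.5022e+8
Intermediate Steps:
t(U) = -3 + 6*U² (t(U) = -3 + (U + (U + U))*(U + U) = -3 + (U + 2*U)*(2*U) = -3 + (3*U)*(2*U) = -3 + 6*U²)
D(M, I) = 11*I (D(M, I) = I*11 = 11*I)
(-24158/(-10574) - 19006)*(D(t(√(-5 + 4)), 51) + 49441) = (-24158/(-10574) - 19006)*(11*51 + 49441) = (-24158*(-1/10574) - 19006)*(561 + 49441) = (12079/5287 - 19006)*50002 = -100472643/5287*50002 = -5023833095286/5287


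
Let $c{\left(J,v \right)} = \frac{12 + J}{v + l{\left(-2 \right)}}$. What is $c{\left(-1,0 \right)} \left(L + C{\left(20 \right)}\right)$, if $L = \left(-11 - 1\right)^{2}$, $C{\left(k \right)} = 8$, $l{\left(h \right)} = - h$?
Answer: $836$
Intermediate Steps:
$c{\left(J,v \right)} = \frac{12 + J}{2 + v}$ ($c{\left(J,v \right)} = \frac{12 + J}{v - -2} = \frac{12 + J}{v + 2} = \frac{12 + J}{2 + v}$)
$L = 144$ ($L = \left(-12\right)^{2} = 144$)
$c{\left(-1,0 \right)} \left(L + C{\left(20 \right)}\right) = \frac{12 - 1}{2 + 0} \left(144 + 8\right) = \frac{1}{2} \cdot 11 \cdot 152 = \frac{11}{2} \cdot 152 = 836$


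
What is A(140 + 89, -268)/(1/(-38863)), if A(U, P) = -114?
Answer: 4430382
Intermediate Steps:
A(140 + 89, -268)/(1/(-38863)) = -114/(1/(-38863)) = -114/(-1/38863) = -114*(-38863) = 4430382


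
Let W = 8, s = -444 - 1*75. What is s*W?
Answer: -4152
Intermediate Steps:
s = -519 (s = -444 - 75 = -519)
s*W = -519*8 = -4152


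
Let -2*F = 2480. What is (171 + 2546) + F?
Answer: 1477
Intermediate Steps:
F = -1240 (F = -½*2480 = -1240)
(171 + 2546) + F = (171 + 2546) - 1240 = 2717 - 1240 = 1477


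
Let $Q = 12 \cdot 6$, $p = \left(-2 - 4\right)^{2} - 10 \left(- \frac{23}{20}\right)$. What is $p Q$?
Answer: $3420$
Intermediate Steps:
$p = \frac{95}{2}$ ($p = \left(-6\right)^{2} - 10 \left(\left(-23\right) \frac{1}{20}\right) = 36 - - \frac{23}{2} = 36 + \frac{23}{2} = \frac{95}{2} \approx 47.5$)
$Q = 72$
$p Q = \frac{95}{2} \cdot 72 = 3420$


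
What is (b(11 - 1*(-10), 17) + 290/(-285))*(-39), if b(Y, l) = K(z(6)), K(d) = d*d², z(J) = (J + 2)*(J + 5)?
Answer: -504969998/19 ≈ -2.6577e+7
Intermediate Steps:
z(J) = (2 + J)*(5 + J)
K(d) = d³
b(Y, l) = 681472 (b(Y, l) = (10 + 6² + 7*6)³ = (10 + 36 + 42)³ = 88³ = 681472)
(b(11 - 1*(-10), 17) + 290/(-285))*(-39) = (681472 + 290/(-285))*(-39) = (681472 + 290*(-1/285))*(-39) = (681472 - 58/57)*(-39) = (38843846/57)*(-39) = -504969998/19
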